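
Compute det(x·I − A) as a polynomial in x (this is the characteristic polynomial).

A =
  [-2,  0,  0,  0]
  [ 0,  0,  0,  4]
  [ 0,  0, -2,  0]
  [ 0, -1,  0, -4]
x^4 + 8*x^3 + 24*x^2 + 32*x + 16

Expanding det(x·I − A) (e.g. by cofactor expansion or by noting that A is similar to its Jordan form J, which has the same characteristic polynomial as A) gives
  χ_A(x) = x^4 + 8*x^3 + 24*x^2 + 32*x + 16
which factors as (x + 2)^4. The eigenvalues (with algebraic multiplicities) are λ = -2 with multiplicity 4.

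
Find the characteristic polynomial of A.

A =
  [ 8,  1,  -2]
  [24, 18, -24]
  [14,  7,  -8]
x^3 - 18*x^2 + 108*x - 216

Expanding det(x·I − A) (e.g. by cofactor expansion or by noting that A is similar to its Jordan form J, which has the same characteristic polynomial as A) gives
  χ_A(x) = x^3 - 18*x^2 + 108*x - 216
which factors as (x - 6)^3. The eigenvalues (with algebraic multiplicities) are λ = 6 with multiplicity 3.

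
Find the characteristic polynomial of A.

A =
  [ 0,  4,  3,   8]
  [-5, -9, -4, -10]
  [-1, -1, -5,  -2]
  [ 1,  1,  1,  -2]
x^4 + 16*x^3 + 96*x^2 + 256*x + 256

Expanding det(x·I − A) (e.g. by cofactor expansion or by noting that A is similar to its Jordan form J, which has the same characteristic polynomial as A) gives
  χ_A(x) = x^4 + 16*x^3 + 96*x^2 + 256*x + 256
which factors as (x + 4)^4. The eigenvalues (with algebraic multiplicities) are λ = -4 with multiplicity 4.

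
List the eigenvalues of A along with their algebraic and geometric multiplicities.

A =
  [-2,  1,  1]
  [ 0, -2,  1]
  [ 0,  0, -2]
λ = -2: alg = 3, geom = 1

Step 1 — factor the characteristic polynomial to read off the algebraic multiplicities:
  χ_A(x) = (x + 2)^3

Step 2 — compute geometric multiplicities via the rank-nullity identity g(λ) = n − rank(A − λI):
  rank(A − (-2)·I) = 2, so dim ker(A − (-2)·I) = n − 2 = 1

Summary:
  λ = -2: algebraic multiplicity = 3, geometric multiplicity = 1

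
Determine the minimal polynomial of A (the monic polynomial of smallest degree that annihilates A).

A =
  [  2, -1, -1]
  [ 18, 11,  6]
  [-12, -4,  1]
x^2 - 9*x + 20

The characteristic polynomial is χ_A(x) = (x - 5)^2*(x - 4), so the eigenvalues are known. The minimal polynomial is
  m_A(x) = Π_λ (x − λ)^{k_λ}
where k_λ is the size of the *largest* Jordan block for λ (equivalently, the smallest k with (A − λI)^k v = 0 for every generalised eigenvector v of λ).

  λ = 4: largest Jordan block has size 1, contributing (x − 4)
  λ = 5: largest Jordan block has size 1, contributing (x − 5)

So m_A(x) = (x - 5)*(x - 4) = x^2 - 9*x + 20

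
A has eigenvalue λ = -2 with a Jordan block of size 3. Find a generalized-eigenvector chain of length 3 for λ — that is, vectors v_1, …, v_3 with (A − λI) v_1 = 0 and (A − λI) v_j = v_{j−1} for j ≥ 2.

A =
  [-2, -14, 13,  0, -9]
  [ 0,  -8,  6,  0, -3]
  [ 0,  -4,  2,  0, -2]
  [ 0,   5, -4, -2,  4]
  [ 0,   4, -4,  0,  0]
A Jordan chain for λ = -2 of length 3:
v_1 = (-4, 0, 0, 2, 0)ᵀ
v_2 = (-14, -6, -4, 5, 4)ᵀ
v_3 = (0, 1, 0, 0, 0)ᵀ

Let N = A − (-2)·I. We want v_3 with N^3 v_3 = 0 but N^2 v_3 ≠ 0; then v_{j-1} := N · v_j for j = 3, …, 2.

Pick v_3 = (0, 1, 0, 0, 0)ᵀ.
Then v_2 = N · v_3 = (-14, -6, -4, 5, 4)ᵀ.
Then v_1 = N · v_2 = (-4, 0, 0, 2, 0)ᵀ.

Sanity check: (A − (-2)·I) v_1 = (0, 0, 0, 0, 0)ᵀ = 0. ✓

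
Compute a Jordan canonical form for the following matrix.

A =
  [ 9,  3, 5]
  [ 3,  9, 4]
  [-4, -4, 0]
J_3(6)

The characteristic polynomial is
  det(x·I − A) = x^3 - 18*x^2 + 108*x - 216 = (x - 6)^3

Eigenvalues and multiplicities (the geometric multiplicity of λ is n − rank(A − λI), which equals the number of Jordan blocks for λ):
  λ = 6: algebraic multiplicity = 3, geometric multiplicity = 1

Determining the block sizes for each eigenvalue:
  λ = 6: one block (gm = 1), so the single block has size am = 3 → block sizes [3]

Assembling the blocks gives a Jordan form
J =
  [6, 1, 0]
  [0, 6, 1]
  [0, 0, 6]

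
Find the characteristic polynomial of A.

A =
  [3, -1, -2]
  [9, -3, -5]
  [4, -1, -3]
x^3 + 3*x^2 + 3*x + 1

Expanding det(x·I − A) (e.g. by cofactor expansion or by noting that A is similar to its Jordan form J, which has the same characteristic polynomial as A) gives
  χ_A(x) = x^3 + 3*x^2 + 3*x + 1
which factors as (x + 1)^3. The eigenvalues (with algebraic multiplicities) are λ = -1 with multiplicity 3.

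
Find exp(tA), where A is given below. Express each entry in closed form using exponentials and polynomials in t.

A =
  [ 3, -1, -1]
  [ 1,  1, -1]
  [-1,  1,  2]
e^{tA} =
  [t^2*exp(2*t)/2 + t*exp(2*t) + exp(2*t), -t^2*exp(2*t)/2 - t*exp(2*t), -t*exp(2*t)]
  [t^2*exp(2*t)/2 + t*exp(2*t), -t^2*exp(2*t)/2 - t*exp(2*t) + exp(2*t), -t*exp(2*t)]
  [-t*exp(2*t), t*exp(2*t), exp(2*t)]

Strategy: write A = P · J · P⁻¹ where J is a Jordan canonical form, so e^{tA} = P · e^{tJ} · P⁻¹, and e^{tJ} can be computed block-by-block.

A has Jordan form
J =
  [2, 1, 0]
  [0, 2, 1]
  [0, 0, 2]
(up to reordering of blocks).

Per-block formulas:
  For a 3×3 Jordan block J_3(2): exp(t · J_3(2)) = e^(2t)·(I + t·N + (t^2/2)·N^2), where N is the 3×3 nilpotent shift.

After assembling e^{tJ} and conjugating by P, we get:

e^{tA} =
  [t^2*exp(2*t)/2 + t*exp(2*t) + exp(2*t), -t^2*exp(2*t)/2 - t*exp(2*t), -t*exp(2*t)]
  [t^2*exp(2*t)/2 + t*exp(2*t), -t^2*exp(2*t)/2 - t*exp(2*t) + exp(2*t), -t*exp(2*t)]
  [-t*exp(2*t), t*exp(2*t), exp(2*t)]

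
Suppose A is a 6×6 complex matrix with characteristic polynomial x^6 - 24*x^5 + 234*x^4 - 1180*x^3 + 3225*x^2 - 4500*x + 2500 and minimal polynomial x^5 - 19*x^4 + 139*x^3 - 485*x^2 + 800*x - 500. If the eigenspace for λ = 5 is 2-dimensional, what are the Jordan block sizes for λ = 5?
Block sizes for λ = 5: [3, 1]

Step 1 — from the characteristic polynomial, algebraic multiplicity of λ = 5 is 4. From dim ker(A − (5)·I) = 2, there are exactly 2 Jordan blocks for λ = 5.
Step 2 — from the minimal polynomial, the factor (x − 5)^3 tells us the largest block for λ = 5 has size 3.
Step 3 — with total size 4, 2 blocks, and largest block 3, the block sizes (in nonincreasing order) are [3, 1].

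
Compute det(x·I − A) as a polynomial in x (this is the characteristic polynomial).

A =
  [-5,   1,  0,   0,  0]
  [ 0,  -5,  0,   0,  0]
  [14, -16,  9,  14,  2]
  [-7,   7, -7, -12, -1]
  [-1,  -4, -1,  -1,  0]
x^5 + 13*x^4 + 46*x^3 - 10*x^2 - 175*x + 125

Expanding det(x·I − A) (e.g. by cofactor expansion or by noting that A is similar to its Jordan form J, which has the same characteristic polynomial as A) gives
  χ_A(x) = x^5 + 13*x^4 + 46*x^3 - 10*x^2 - 175*x + 125
which factors as (x - 1)^2*(x + 5)^3. The eigenvalues (with algebraic multiplicities) are λ = -5 with multiplicity 3, λ = 1 with multiplicity 2.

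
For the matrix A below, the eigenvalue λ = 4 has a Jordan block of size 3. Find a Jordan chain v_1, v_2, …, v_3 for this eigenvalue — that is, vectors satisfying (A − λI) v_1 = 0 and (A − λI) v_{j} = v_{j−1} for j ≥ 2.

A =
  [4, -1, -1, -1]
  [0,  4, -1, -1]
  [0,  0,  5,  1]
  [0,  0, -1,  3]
A Jordan chain for λ = 4 of length 3:
v_1 = (1, 0, 0, 0)ᵀ
v_2 = (-1, -1, 1, -1)ᵀ
v_3 = (0, 0, 1, 0)ᵀ

Let N = A − (4)·I. We want v_3 with N^3 v_3 = 0 but N^2 v_3 ≠ 0; then v_{j-1} := N · v_j for j = 3, …, 2.

Pick v_3 = (0, 0, 1, 0)ᵀ.
Then v_2 = N · v_3 = (-1, -1, 1, -1)ᵀ.
Then v_1 = N · v_2 = (1, 0, 0, 0)ᵀ.

Sanity check: (A − (4)·I) v_1 = (0, 0, 0, 0)ᵀ = 0. ✓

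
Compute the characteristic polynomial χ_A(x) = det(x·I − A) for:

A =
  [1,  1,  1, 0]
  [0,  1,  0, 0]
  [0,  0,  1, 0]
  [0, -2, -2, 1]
x^4 - 4*x^3 + 6*x^2 - 4*x + 1

Expanding det(x·I − A) (e.g. by cofactor expansion or by noting that A is similar to its Jordan form J, which has the same characteristic polynomial as A) gives
  χ_A(x) = x^4 - 4*x^3 + 6*x^2 - 4*x + 1
which factors as (x - 1)^4. The eigenvalues (with algebraic multiplicities) are λ = 1 with multiplicity 4.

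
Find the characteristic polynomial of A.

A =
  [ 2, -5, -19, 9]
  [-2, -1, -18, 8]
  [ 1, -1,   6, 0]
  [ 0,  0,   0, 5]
x^4 - 12*x^3 + 30*x^2 + 100*x - 375

Expanding det(x·I − A) (e.g. by cofactor expansion or by noting that A is similar to its Jordan form J, which has the same characteristic polynomial as A) gives
  χ_A(x) = x^4 - 12*x^3 + 30*x^2 + 100*x - 375
which factors as (x - 5)^3*(x + 3). The eigenvalues (with algebraic multiplicities) are λ = -3 with multiplicity 1, λ = 5 with multiplicity 3.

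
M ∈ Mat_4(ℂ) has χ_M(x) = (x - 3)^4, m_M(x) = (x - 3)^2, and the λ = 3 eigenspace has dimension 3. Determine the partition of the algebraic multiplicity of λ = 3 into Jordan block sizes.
Block sizes for λ = 3: [2, 1, 1]

Step 1 — from the characteristic polynomial, algebraic multiplicity of λ = 3 is 4. From dim ker(M − (3)·I) = 3, there are exactly 3 Jordan blocks for λ = 3.
Step 2 — from the minimal polynomial, the factor (x − 3)^2 tells us the largest block for λ = 3 has size 2.
Step 3 — with total size 4, 3 blocks, and largest block 2, the block sizes (in nonincreasing order) are [2, 1, 1].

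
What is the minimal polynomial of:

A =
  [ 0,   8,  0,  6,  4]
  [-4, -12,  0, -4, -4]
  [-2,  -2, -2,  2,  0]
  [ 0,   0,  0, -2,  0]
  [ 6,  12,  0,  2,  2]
x^2 + 6*x + 8

The characteristic polynomial is χ_A(x) = (x + 2)^3*(x + 4)^2, so the eigenvalues are known. The minimal polynomial is
  m_A(x) = Π_λ (x − λ)^{k_λ}
where k_λ is the size of the *largest* Jordan block for λ (equivalently, the smallest k with (A − λI)^k v = 0 for every generalised eigenvector v of λ).

  λ = -4: largest Jordan block has size 1, contributing (x + 4)
  λ = -2: largest Jordan block has size 1, contributing (x + 2)

So m_A(x) = (x + 2)*(x + 4) = x^2 + 6*x + 8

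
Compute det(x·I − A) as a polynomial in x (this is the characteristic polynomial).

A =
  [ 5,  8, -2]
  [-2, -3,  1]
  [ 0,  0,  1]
x^3 - 3*x^2 + 3*x - 1

Expanding det(x·I − A) (e.g. by cofactor expansion or by noting that A is similar to its Jordan form J, which has the same characteristic polynomial as A) gives
  χ_A(x) = x^3 - 3*x^2 + 3*x - 1
which factors as (x - 1)^3. The eigenvalues (with algebraic multiplicities) are λ = 1 with multiplicity 3.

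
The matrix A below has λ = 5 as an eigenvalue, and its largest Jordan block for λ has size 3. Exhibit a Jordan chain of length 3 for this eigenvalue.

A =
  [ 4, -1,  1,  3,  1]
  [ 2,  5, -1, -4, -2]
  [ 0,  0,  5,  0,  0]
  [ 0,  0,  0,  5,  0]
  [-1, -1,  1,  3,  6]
A Jordan chain for λ = 5 of length 3:
v_1 = (-2, 0, 0, 0, -2)ᵀ
v_2 = (-1, 2, 0, 0, -1)ᵀ
v_3 = (1, 0, 0, 0, 0)ᵀ

Let N = A − (5)·I. We want v_3 with N^3 v_3 = 0 but N^2 v_3 ≠ 0; then v_{j-1} := N · v_j for j = 3, …, 2.

Pick v_3 = (1, 0, 0, 0, 0)ᵀ.
Then v_2 = N · v_3 = (-1, 2, 0, 0, -1)ᵀ.
Then v_1 = N · v_2 = (-2, 0, 0, 0, -2)ᵀ.

Sanity check: (A − (5)·I) v_1 = (0, 0, 0, 0, 0)ᵀ = 0. ✓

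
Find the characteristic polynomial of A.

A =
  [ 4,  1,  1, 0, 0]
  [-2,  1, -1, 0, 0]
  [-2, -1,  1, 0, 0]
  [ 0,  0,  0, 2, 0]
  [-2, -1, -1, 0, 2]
x^5 - 10*x^4 + 40*x^3 - 80*x^2 + 80*x - 32

Expanding det(x·I − A) (e.g. by cofactor expansion or by noting that A is similar to its Jordan form J, which has the same characteristic polynomial as A) gives
  χ_A(x) = x^5 - 10*x^4 + 40*x^3 - 80*x^2 + 80*x - 32
which factors as (x - 2)^5. The eigenvalues (with algebraic multiplicities) are λ = 2 with multiplicity 5.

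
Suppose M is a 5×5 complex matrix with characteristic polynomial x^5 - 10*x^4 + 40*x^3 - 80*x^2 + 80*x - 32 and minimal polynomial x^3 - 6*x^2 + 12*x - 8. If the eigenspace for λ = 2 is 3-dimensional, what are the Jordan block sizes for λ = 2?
Block sizes for λ = 2: [3, 1, 1]

Step 1 — from the characteristic polynomial, algebraic multiplicity of λ = 2 is 5. From dim ker(M − (2)·I) = 3, there are exactly 3 Jordan blocks for λ = 2.
Step 2 — from the minimal polynomial, the factor (x − 2)^3 tells us the largest block for λ = 2 has size 3.
Step 3 — with total size 5, 3 blocks, and largest block 3, the block sizes (in nonincreasing order) are [3, 1, 1].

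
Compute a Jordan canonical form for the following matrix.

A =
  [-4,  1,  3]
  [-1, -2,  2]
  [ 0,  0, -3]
J_3(-3)

The characteristic polynomial is
  det(x·I − A) = x^3 + 9*x^2 + 27*x + 27 = (x + 3)^3

Eigenvalues and multiplicities (the geometric multiplicity of λ is n − rank(A − λI), which equals the number of Jordan blocks for λ):
  λ = -3: algebraic multiplicity = 3, geometric multiplicity = 1

Determining the block sizes for each eigenvalue:
  λ = -3: one block (gm = 1), so the single block has size am = 3 → block sizes [3]

Assembling the blocks gives a Jordan form
J =
  [-3,  1,  0]
  [ 0, -3,  1]
  [ 0,  0, -3]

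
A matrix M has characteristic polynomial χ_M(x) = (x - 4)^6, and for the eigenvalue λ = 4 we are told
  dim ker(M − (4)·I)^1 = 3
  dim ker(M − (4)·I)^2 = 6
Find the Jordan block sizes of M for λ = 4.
Block sizes for λ = 4: [2, 2, 2]

From the dimensions of kernels of powers, the number of Jordan blocks of size at least j is d_j − d_{j−1} where d_j = dim ker(N^j) (with d_0 = 0). Computing the differences gives [3, 3].
The number of blocks of size exactly k is (#blocks of size ≥ k) − (#blocks of size ≥ k + 1), so the partition is: 3 block(s) of size 2.
In nonincreasing order the block sizes are [2, 2, 2].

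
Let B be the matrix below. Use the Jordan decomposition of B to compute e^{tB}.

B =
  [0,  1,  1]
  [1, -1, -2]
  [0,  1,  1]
e^{tB} =
  [t^2/2 + 1, t, -t^2/2 + t]
  [-t^2/2 + t, 1 - t, t^2/2 - 2*t]
  [t^2/2, t, -t^2/2 + t + 1]

Strategy: write B = P · J · P⁻¹ where J is a Jordan canonical form, so e^{tB} = P · e^{tJ} · P⁻¹, and e^{tJ} can be computed block-by-block.

B has Jordan form
J =
  [0, 1, 0]
  [0, 0, 1]
  [0, 0, 0]
(up to reordering of blocks).

Per-block formulas:
  For a 3×3 Jordan block J_3(0): exp(t · J_3(0)) = e^(0t)·(I + t·N + (t^2/2)·N^2), where N is the 3×3 nilpotent shift.

After assembling e^{tJ} and conjugating by P, we get:

e^{tB} =
  [t^2/2 + 1, t, -t^2/2 + t]
  [-t^2/2 + t, 1 - t, t^2/2 - 2*t]
  [t^2/2, t, -t^2/2 + t + 1]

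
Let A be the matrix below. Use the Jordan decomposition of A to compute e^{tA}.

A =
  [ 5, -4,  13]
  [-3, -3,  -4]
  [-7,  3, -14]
e^{tA} =
  [t^2*exp(-4*t) + 9*t*exp(-4*t) + exp(-4*t), -t^2*exp(-4*t)/2 - 4*t*exp(-4*t), 3*t^2*exp(-4*t)/2 + 13*t*exp(-4*t)]
  [-t^2*exp(-4*t) - 3*t*exp(-4*t), t^2*exp(-4*t)/2 + t*exp(-4*t) + exp(-4*t), -3*t^2*exp(-4*t)/2 - 4*t*exp(-4*t)]
  [-t^2*exp(-4*t) - 7*t*exp(-4*t), t^2*exp(-4*t)/2 + 3*t*exp(-4*t), -3*t^2*exp(-4*t)/2 - 10*t*exp(-4*t) + exp(-4*t)]

Strategy: write A = P · J · P⁻¹ where J is a Jordan canonical form, so e^{tA} = P · e^{tJ} · P⁻¹, and e^{tJ} can be computed block-by-block.

A has Jordan form
J =
  [-4,  1,  0]
  [ 0, -4,  1]
  [ 0,  0, -4]
(up to reordering of blocks).

Per-block formulas:
  For a 3×3 Jordan block J_3(-4): exp(t · J_3(-4)) = e^(-4t)·(I + t·N + (t^2/2)·N^2), where N is the 3×3 nilpotent shift.

After assembling e^{tJ} and conjugating by P, we get:

e^{tA} =
  [t^2*exp(-4*t) + 9*t*exp(-4*t) + exp(-4*t), -t^2*exp(-4*t)/2 - 4*t*exp(-4*t), 3*t^2*exp(-4*t)/2 + 13*t*exp(-4*t)]
  [-t^2*exp(-4*t) - 3*t*exp(-4*t), t^2*exp(-4*t)/2 + t*exp(-4*t) + exp(-4*t), -3*t^2*exp(-4*t)/2 - 4*t*exp(-4*t)]
  [-t^2*exp(-4*t) - 7*t*exp(-4*t), t^2*exp(-4*t)/2 + 3*t*exp(-4*t), -3*t^2*exp(-4*t)/2 - 10*t*exp(-4*t) + exp(-4*t)]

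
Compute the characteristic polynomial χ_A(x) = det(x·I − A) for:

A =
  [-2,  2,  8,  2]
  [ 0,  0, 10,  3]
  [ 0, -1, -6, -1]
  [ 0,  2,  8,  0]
x^4 + 8*x^3 + 24*x^2 + 32*x + 16

Expanding det(x·I − A) (e.g. by cofactor expansion or by noting that A is similar to its Jordan form J, which has the same characteristic polynomial as A) gives
  χ_A(x) = x^4 + 8*x^3 + 24*x^2 + 32*x + 16
which factors as (x + 2)^4. The eigenvalues (with algebraic multiplicities) are λ = -2 with multiplicity 4.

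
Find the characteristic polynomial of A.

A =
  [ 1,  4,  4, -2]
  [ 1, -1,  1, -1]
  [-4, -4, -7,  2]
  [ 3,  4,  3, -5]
x^4 + 12*x^3 + 54*x^2 + 108*x + 81

Expanding det(x·I − A) (e.g. by cofactor expansion or by noting that A is similar to its Jordan form J, which has the same characteristic polynomial as A) gives
  χ_A(x) = x^4 + 12*x^3 + 54*x^2 + 108*x + 81
which factors as (x + 3)^4. The eigenvalues (with algebraic multiplicities) are λ = -3 with multiplicity 4.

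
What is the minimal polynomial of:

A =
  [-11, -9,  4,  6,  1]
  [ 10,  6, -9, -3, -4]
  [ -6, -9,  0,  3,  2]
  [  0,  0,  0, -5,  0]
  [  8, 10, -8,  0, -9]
x^4 + 14*x^3 + 60*x^2 + 50*x - 125

The characteristic polynomial is χ_A(x) = (x - 1)*(x + 5)^4, so the eigenvalues are known. The minimal polynomial is
  m_A(x) = Π_λ (x − λ)^{k_λ}
where k_λ is the size of the *largest* Jordan block for λ (equivalently, the smallest k with (A − λI)^k v = 0 for every generalised eigenvector v of λ).

  λ = -5: largest Jordan block has size 3, contributing (x + 5)^3
  λ = 1: largest Jordan block has size 1, contributing (x − 1)

So m_A(x) = (x - 1)*(x + 5)^3 = x^4 + 14*x^3 + 60*x^2 + 50*x - 125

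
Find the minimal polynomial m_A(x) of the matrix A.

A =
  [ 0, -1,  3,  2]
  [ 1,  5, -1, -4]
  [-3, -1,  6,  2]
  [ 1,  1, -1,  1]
x^3 - 9*x^2 + 27*x - 27

The characteristic polynomial is χ_A(x) = (x - 3)^4, so the eigenvalues are known. The minimal polynomial is
  m_A(x) = Π_λ (x − λ)^{k_λ}
where k_λ is the size of the *largest* Jordan block for λ (equivalently, the smallest k with (A − λI)^k v = 0 for every generalised eigenvector v of λ).

  λ = 3: largest Jordan block has size 3, contributing (x − 3)^3

So m_A(x) = (x - 3)^3 = x^3 - 9*x^2 + 27*x - 27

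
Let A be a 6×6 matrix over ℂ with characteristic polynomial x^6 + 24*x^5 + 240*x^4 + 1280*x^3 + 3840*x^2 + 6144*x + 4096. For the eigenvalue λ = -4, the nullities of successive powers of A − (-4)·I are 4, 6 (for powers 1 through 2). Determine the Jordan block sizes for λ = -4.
Block sizes for λ = -4: [2, 2, 1, 1]

From the dimensions of kernels of powers, the number of Jordan blocks of size at least j is d_j − d_{j−1} where d_j = dim ker(N^j) (with d_0 = 0). Computing the differences gives [4, 2].
The number of blocks of size exactly k is (#blocks of size ≥ k) − (#blocks of size ≥ k + 1), so the partition is: 2 block(s) of size 1, 2 block(s) of size 2.
In nonincreasing order the block sizes are [2, 2, 1, 1].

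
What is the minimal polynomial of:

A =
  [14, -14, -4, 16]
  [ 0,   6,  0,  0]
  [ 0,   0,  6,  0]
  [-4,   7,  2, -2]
x^2 - 12*x + 36

The characteristic polynomial is χ_A(x) = (x - 6)^4, so the eigenvalues are known. The minimal polynomial is
  m_A(x) = Π_λ (x − λ)^{k_λ}
where k_λ is the size of the *largest* Jordan block for λ (equivalently, the smallest k with (A − λI)^k v = 0 for every generalised eigenvector v of λ).

  λ = 6: largest Jordan block has size 2, contributing (x − 6)^2

So m_A(x) = (x - 6)^2 = x^2 - 12*x + 36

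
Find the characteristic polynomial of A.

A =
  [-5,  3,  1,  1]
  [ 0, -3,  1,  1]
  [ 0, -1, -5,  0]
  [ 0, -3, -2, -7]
x^4 + 20*x^3 + 150*x^2 + 500*x + 625

Expanding det(x·I − A) (e.g. by cofactor expansion or by noting that A is similar to its Jordan form J, which has the same characteristic polynomial as A) gives
  χ_A(x) = x^4 + 20*x^3 + 150*x^2 + 500*x + 625
which factors as (x + 5)^4. The eigenvalues (with algebraic multiplicities) are λ = -5 with multiplicity 4.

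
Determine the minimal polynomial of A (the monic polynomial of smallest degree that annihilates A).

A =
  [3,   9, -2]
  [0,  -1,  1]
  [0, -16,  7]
x^3 - 9*x^2 + 27*x - 27

The characteristic polynomial is χ_A(x) = (x - 3)^3, so the eigenvalues are known. The minimal polynomial is
  m_A(x) = Π_λ (x − λ)^{k_λ}
where k_λ is the size of the *largest* Jordan block for λ (equivalently, the smallest k with (A − λI)^k v = 0 for every generalised eigenvector v of λ).

  λ = 3: largest Jordan block has size 3, contributing (x − 3)^3

So m_A(x) = (x - 3)^3 = x^3 - 9*x^2 + 27*x - 27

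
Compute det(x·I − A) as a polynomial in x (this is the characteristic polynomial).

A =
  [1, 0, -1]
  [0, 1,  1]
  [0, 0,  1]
x^3 - 3*x^2 + 3*x - 1

Expanding det(x·I − A) (e.g. by cofactor expansion or by noting that A is similar to its Jordan form J, which has the same characteristic polynomial as A) gives
  χ_A(x) = x^3 - 3*x^2 + 3*x - 1
which factors as (x - 1)^3. The eigenvalues (with algebraic multiplicities) are λ = 1 with multiplicity 3.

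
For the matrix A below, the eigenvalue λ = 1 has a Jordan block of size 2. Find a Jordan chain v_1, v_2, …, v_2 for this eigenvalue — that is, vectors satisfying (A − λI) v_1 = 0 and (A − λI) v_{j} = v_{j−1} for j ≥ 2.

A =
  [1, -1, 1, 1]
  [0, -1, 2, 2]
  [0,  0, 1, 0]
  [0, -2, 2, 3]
A Jordan chain for λ = 1 of length 2:
v_1 = (-1, -2, 0, -2)ᵀ
v_2 = (0, 1, 0, 0)ᵀ

Let N = A − (1)·I. We want v_2 with N^2 v_2 = 0 but N^1 v_2 ≠ 0; then v_{j-1} := N · v_j for j = 2, …, 2.

Pick v_2 = (0, 1, 0, 0)ᵀ.
Then v_1 = N · v_2 = (-1, -2, 0, -2)ᵀ.

Sanity check: (A − (1)·I) v_1 = (0, 0, 0, 0)ᵀ = 0. ✓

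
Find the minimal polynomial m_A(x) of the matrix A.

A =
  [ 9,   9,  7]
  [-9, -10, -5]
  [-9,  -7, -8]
x^3 + 9*x^2 + 27*x + 27

The characteristic polynomial is χ_A(x) = (x + 3)^3, so the eigenvalues are known. The minimal polynomial is
  m_A(x) = Π_λ (x − λ)^{k_λ}
where k_λ is the size of the *largest* Jordan block for λ (equivalently, the smallest k with (A − λI)^k v = 0 for every generalised eigenvector v of λ).

  λ = -3: largest Jordan block has size 3, contributing (x + 3)^3

So m_A(x) = (x + 3)^3 = x^3 + 9*x^2 + 27*x + 27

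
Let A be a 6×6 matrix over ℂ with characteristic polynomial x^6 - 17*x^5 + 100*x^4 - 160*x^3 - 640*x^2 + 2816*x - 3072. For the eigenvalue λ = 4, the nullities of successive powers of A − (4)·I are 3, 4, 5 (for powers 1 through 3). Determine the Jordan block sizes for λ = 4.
Block sizes for λ = 4: [3, 1, 1]

From the dimensions of kernels of powers, the number of Jordan blocks of size at least j is d_j − d_{j−1} where d_j = dim ker(N^j) (with d_0 = 0). Computing the differences gives [3, 1, 1].
The number of blocks of size exactly k is (#blocks of size ≥ k) − (#blocks of size ≥ k + 1), so the partition is: 2 block(s) of size 1, 1 block(s) of size 3.
In nonincreasing order the block sizes are [3, 1, 1].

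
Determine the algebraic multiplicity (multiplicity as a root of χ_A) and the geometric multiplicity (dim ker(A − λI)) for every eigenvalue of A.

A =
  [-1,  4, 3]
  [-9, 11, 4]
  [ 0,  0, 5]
λ = 5: alg = 3, geom = 1

Step 1 — factor the characteristic polynomial to read off the algebraic multiplicities:
  χ_A(x) = (x - 5)^3

Step 2 — compute geometric multiplicities via the rank-nullity identity g(λ) = n − rank(A − λI):
  rank(A − (5)·I) = 2, so dim ker(A − (5)·I) = n − 2 = 1

Summary:
  λ = 5: algebraic multiplicity = 3, geometric multiplicity = 1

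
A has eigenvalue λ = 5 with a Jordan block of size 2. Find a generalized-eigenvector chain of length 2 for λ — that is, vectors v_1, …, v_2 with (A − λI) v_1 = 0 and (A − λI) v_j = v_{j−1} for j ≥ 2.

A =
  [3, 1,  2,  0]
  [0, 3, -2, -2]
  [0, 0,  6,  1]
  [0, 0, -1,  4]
A Jordan chain for λ = 5 of length 2:
v_1 = (-1, 0, -1, 1)ᵀ
v_2 = (0, 1, -1, 0)ᵀ

Let N = A − (5)·I. We want v_2 with N^2 v_2 = 0 but N^1 v_2 ≠ 0; then v_{j-1} := N · v_j for j = 2, …, 2.

Pick v_2 = (0, 1, -1, 0)ᵀ.
Then v_1 = N · v_2 = (-1, 0, -1, 1)ᵀ.

Sanity check: (A − (5)·I) v_1 = (0, 0, 0, 0)ᵀ = 0. ✓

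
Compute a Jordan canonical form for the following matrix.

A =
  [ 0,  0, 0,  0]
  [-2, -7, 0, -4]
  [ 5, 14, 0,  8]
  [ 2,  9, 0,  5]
J_2(-1) ⊕ J_2(0)

The characteristic polynomial is
  det(x·I − A) = x^4 + 2*x^3 + x^2 = x^2*(x + 1)^2

Eigenvalues and multiplicities (the geometric multiplicity of λ is n − rank(A − λI), which equals the number of Jordan blocks for λ):
  λ = -1: algebraic multiplicity = 2, geometric multiplicity = 1
  λ = 0: algebraic multiplicity = 2, geometric multiplicity = 1

Determining the block sizes for each eigenvalue:
  λ = -1: one block (gm = 1), so the single block has size am = 2 → block sizes [2]
  λ = 0: one block (gm = 1), so the single block has size am = 2 → block sizes [2]

Assembling the blocks gives a Jordan form
J =
  [-1,  1, 0, 0]
  [ 0, -1, 0, 0]
  [ 0,  0, 0, 1]
  [ 0,  0, 0, 0]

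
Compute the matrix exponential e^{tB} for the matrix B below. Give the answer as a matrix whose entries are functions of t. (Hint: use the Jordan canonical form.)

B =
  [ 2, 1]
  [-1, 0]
e^{tB} =
  [t*exp(t) + exp(t), t*exp(t)]
  [-t*exp(t), -t*exp(t) + exp(t)]

Strategy: write B = P · J · P⁻¹ where J is a Jordan canonical form, so e^{tB} = P · e^{tJ} · P⁻¹, and e^{tJ} can be computed block-by-block.

B has Jordan form
J =
  [1, 1]
  [0, 1]
(up to reordering of blocks).

Per-block formulas:
  For a 2×2 Jordan block J_2(1): exp(t · J_2(1)) = e^(1t)·(I + t·N), where N is the 2×2 nilpotent shift.

After assembling e^{tJ} and conjugating by P, we get:

e^{tB} =
  [t*exp(t) + exp(t), t*exp(t)]
  [-t*exp(t), -t*exp(t) + exp(t)]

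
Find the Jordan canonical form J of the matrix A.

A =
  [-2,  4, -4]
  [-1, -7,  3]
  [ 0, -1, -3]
J_3(-4)

The characteristic polynomial is
  det(x·I − A) = x^3 + 12*x^2 + 48*x + 64 = (x + 4)^3

Eigenvalues and multiplicities (the geometric multiplicity of λ is n − rank(A − λI), which equals the number of Jordan blocks for λ):
  λ = -4: algebraic multiplicity = 3, geometric multiplicity = 1

Determining the block sizes for each eigenvalue:
  λ = -4: one block (gm = 1), so the single block has size am = 3 → block sizes [3]

Assembling the blocks gives a Jordan form
J =
  [-4,  1,  0]
  [ 0, -4,  1]
  [ 0,  0, -4]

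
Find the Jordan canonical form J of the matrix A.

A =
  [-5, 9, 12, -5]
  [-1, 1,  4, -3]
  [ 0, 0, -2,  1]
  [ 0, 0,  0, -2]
J_2(-2) ⊕ J_2(-2)

The characteristic polynomial is
  det(x·I − A) = x^4 + 8*x^3 + 24*x^2 + 32*x + 16 = (x + 2)^4

Eigenvalues and multiplicities (the geometric multiplicity of λ is n − rank(A − λI), which equals the number of Jordan blocks for λ):
  λ = -2: algebraic multiplicity = 4, geometric multiplicity = 2

Determining the block sizes for each eigenvalue:
  λ = -2: with am = 4 and gm = 2, the partition is not yet determined (e.g. several partitions of 4 into 2 parts exist). Let N = A − (-2)·I. Computing rank(N^1) = 2, rank(N^2) = 0; the number of blocks of size ≥ j is rank(N^{j−1}) − rank(N^j), giving [2, 2]. So we have 2 block(s) of size 2 → block sizes [2, 2]

Assembling the blocks gives a Jordan form
J =
  [-2,  1,  0,  0]
  [ 0, -2,  0,  0]
  [ 0,  0, -2,  1]
  [ 0,  0,  0, -2]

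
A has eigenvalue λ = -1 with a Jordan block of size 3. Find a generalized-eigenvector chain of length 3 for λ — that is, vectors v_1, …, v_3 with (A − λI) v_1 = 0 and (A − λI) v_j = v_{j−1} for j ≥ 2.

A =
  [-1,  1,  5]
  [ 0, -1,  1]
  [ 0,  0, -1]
A Jordan chain for λ = -1 of length 3:
v_1 = (1, 0, 0)ᵀ
v_2 = (5, 1, 0)ᵀ
v_3 = (0, 0, 1)ᵀ

Let N = A − (-1)·I. We want v_3 with N^3 v_3 = 0 but N^2 v_3 ≠ 0; then v_{j-1} := N · v_j for j = 3, …, 2.

Pick v_3 = (0, 0, 1)ᵀ.
Then v_2 = N · v_3 = (5, 1, 0)ᵀ.
Then v_1 = N · v_2 = (1, 0, 0)ᵀ.

Sanity check: (A − (-1)·I) v_1 = (0, 0, 0)ᵀ = 0. ✓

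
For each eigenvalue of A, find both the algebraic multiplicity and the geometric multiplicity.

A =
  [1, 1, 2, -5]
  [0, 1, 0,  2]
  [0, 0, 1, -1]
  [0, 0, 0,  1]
λ = 1: alg = 4, geom = 2

Step 1 — factor the characteristic polynomial to read off the algebraic multiplicities:
  χ_A(x) = (x - 1)^4

Step 2 — compute geometric multiplicities via the rank-nullity identity g(λ) = n − rank(A − λI):
  rank(A − (1)·I) = 2, so dim ker(A − (1)·I) = n − 2 = 2

Summary:
  λ = 1: algebraic multiplicity = 4, geometric multiplicity = 2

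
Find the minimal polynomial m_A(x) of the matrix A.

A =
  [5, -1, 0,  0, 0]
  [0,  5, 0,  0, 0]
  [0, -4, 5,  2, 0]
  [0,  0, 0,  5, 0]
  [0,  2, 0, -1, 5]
x^2 - 10*x + 25

The characteristic polynomial is χ_A(x) = (x - 5)^5, so the eigenvalues are known. The minimal polynomial is
  m_A(x) = Π_λ (x − λ)^{k_λ}
where k_λ is the size of the *largest* Jordan block for λ (equivalently, the smallest k with (A − λI)^k v = 0 for every generalised eigenvector v of λ).

  λ = 5: largest Jordan block has size 2, contributing (x − 5)^2

So m_A(x) = (x - 5)^2 = x^2 - 10*x + 25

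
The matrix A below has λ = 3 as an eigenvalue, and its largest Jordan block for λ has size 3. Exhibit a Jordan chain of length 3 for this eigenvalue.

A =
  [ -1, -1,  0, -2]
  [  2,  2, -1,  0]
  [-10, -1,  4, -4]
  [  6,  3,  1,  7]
A Jordan chain for λ = 3 of length 3:
v_1 = (2, 0, 4, -4)ᵀ
v_2 = (-4, 2, -10, 6)ᵀ
v_3 = (1, 0, 0, 0)ᵀ

Let N = A − (3)·I. We want v_3 with N^3 v_3 = 0 but N^2 v_3 ≠ 0; then v_{j-1} := N · v_j for j = 3, …, 2.

Pick v_3 = (1, 0, 0, 0)ᵀ.
Then v_2 = N · v_3 = (-4, 2, -10, 6)ᵀ.
Then v_1 = N · v_2 = (2, 0, 4, -4)ᵀ.

Sanity check: (A − (3)·I) v_1 = (0, 0, 0, 0)ᵀ = 0. ✓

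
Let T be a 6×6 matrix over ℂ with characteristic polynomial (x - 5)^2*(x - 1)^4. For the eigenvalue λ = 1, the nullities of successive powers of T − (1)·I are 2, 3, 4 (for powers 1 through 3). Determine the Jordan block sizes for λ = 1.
Block sizes for λ = 1: [3, 1]

From the dimensions of kernels of powers, the number of Jordan blocks of size at least j is d_j − d_{j−1} where d_j = dim ker(N^j) (with d_0 = 0). Computing the differences gives [2, 1, 1].
The number of blocks of size exactly k is (#blocks of size ≥ k) − (#blocks of size ≥ k + 1), so the partition is: 1 block(s) of size 1, 1 block(s) of size 3.
In nonincreasing order the block sizes are [3, 1].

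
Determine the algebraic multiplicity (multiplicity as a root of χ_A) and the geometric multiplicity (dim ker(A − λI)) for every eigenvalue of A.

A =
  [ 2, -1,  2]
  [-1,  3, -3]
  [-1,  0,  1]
λ = 2: alg = 3, geom = 1

Step 1 — factor the characteristic polynomial to read off the algebraic multiplicities:
  χ_A(x) = (x - 2)^3

Step 2 — compute geometric multiplicities via the rank-nullity identity g(λ) = n − rank(A − λI):
  rank(A − (2)·I) = 2, so dim ker(A − (2)·I) = n − 2 = 1

Summary:
  λ = 2: algebraic multiplicity = 3, geometric multiplicity = 1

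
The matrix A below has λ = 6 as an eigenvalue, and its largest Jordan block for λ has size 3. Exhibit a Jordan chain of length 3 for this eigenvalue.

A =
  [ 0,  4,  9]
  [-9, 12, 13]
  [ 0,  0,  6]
A Jordan chain for λ = 6 of length 3:
v_1 = (-2, -3, 0)ᵀ
v_2 = (9, 13, 0)ᵀ
v_3 = (0, 0, 1)ᵀ

Let N = A − (6)·I. We want v_3 with N^3 v_3 = 0 but N^2 v_3 ≠ 0; then v_{j-1} := N · v_j for j = 3, …, 2.

Pick v_3 = (0, 0, 1)ᵀ.
Then v_2 = N · v_3 = (9, 13, 0)ᵀ.
Then v_1 = N · v_2 = (-2, -3, 0)ᵀ.

Sanity check: (A − (6)·I) v_1 = (0, 0, 0)ᵀ = 0. ✓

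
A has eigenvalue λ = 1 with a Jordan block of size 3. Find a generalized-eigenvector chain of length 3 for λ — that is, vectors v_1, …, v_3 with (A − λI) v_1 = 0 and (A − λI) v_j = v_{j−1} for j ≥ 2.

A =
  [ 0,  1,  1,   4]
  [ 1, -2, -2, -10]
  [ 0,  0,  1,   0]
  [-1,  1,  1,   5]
A Jordan chain for λ = 1 of length 3:
v_1 = (-2, 6, 0, -2)ᵀ
v_2 = (-1, 1, 0, -1)ᵀ
v_3 = (1, 0, 0, 0)ᵀ

Let N = A − (1)·I. We want v_3 with N^3 v_3 = 0 but N^2 v_3 ≠ 0; then v_{j-1} := N · v_j for j = 3, …, 2.

Pick v_3 = (1, 0, 0, 0)ᵀ.
Then v_2 = N · v_3 = (-1, 1, 0, -1)ᵀ.
Then v_1 = N · v_2 = (-2, 6, 0, -2)ᵀ.

Sanity check: (A − (1)·I) v_1 = (0, 0, 0, 0)ᵀ = 0. ✓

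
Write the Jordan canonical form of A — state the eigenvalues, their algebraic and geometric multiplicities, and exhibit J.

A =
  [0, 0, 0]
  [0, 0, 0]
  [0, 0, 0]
J_1(0) ⊕ J_1(0) ⊕ J_1(0)

The characteristic polynomial is
  det(x·I − A) = x^3

Eigenvalues and multiplicities (the geometric multiplicity of λ is n − rank(A − λI), which equals the number of Jordan blocks for λ):
  λ = 0: algebraic multiplicity = 3, geometric multiplicity = 3

Determining the block sizes for each eigenvalue:
  λ = 0: gm = am = 3, so every block has size 1 → block sizes [1, 1, 1]

Assembling the blocks gives a Jordan form
J =
  [0, 0, 0]
  [0, 0, 0]
  [0, 0, 0]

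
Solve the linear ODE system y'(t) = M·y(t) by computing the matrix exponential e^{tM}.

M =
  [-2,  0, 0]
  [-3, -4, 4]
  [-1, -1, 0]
e^{tM} =
  [exp(-2*t), 0, 0]
  [t^2*exp(-2*t) - 3*t*exp(-2*t), -2*t*exp(-2*t) + exp(-2*t), 4*t*exp(-2*t)]
  [t^2*exp(-2*t)/2 - t*exp(-2*t), -t*exp(-2*t), 2*t*exp(-2*t) + exp(-2*t)]

Strategy: write M = P · J · P⁻¹ where J is a Jordan canonical form, so e^{tM} = P · e^{tJ} · P⁻¹, and e^{tJ} can be computed block-by-block.

M has Jordan form
J =
  [-2,  1,  0]
  [ 0, -2,  1]
  [ 0,  0, -2]
(up to reordering of blocks).

Per-block formulas:
  For a 3×3 Jordan block J_3(-2): exp(t · J_3(-2)) = e^(-2t)·(I + t·N + (t^2/2)·N^2), where N is the 3×3 nilpotent shift.

After assembling e^{tJ} and conjugating by P, we get:

e^{tM} =
  [exp(-2*t), 0, 0]
  [t^2*exp(-2*t) - 3*t*exp(-2*t), -2*t*exp(-2*t) + exp(-2*t), 4*t*exp(-2*t)]
  [t^2*exp(-2*t)/2 - t*exp(-2*t), -t*exp(-2*t), 2*t*exp(-2*t) + exp(-2*t)]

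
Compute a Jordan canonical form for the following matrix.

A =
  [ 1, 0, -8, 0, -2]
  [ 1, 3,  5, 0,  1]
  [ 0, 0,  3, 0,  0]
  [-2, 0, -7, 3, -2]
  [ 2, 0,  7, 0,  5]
J_3(3) ⊕ J_1(3) ⊕ J_1(3)

The characteristic polynomial is
  det(x·I − A) = x^5 - 15*x^4 + 90*x^3 - 270*x^2 + 405*x - 243 = (x - 3)^5

Eigenvalues and multiplicities (the geometric multiplicity of λ is n − rank(A − λI), which equals the number of Jordan blocks for λ):
  λ = 3: algebraic multiplicity = 5, geometric multiplicity = 3

Determining the block sizes for each eigenvalue:
  λ = 3: with am = 5 and gm = 3, the partition is not yet determined (e.g. several partitions of 5 into 3 parts exist). Let N = A − (3)·I. Computing rank(N^1) = 2, rank(N^2) = 1, rank(N^3) = 0; the number of blocks of size ≥ j is rank(N^{j−1}) − rank(N^j), giving [3, 1, 1]. So we have 1 block(s) of size 3, 2 block(s) of size 1 → block sizes [3, 1, 1]

Assembling the blocks gives a Jordan form
J =
  [3, 1, 0, 0, 0]
  [0, 3, 1, 0, 0]
  [0, 0, 3, 0, 0]
  [0, 0, 0, 3, 0]
  [0, 0, 0, 0, 3]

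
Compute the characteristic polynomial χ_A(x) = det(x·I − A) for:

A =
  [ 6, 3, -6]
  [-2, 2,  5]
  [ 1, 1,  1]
x^3 - 9*x^2 + 27*x - 27

Expanding det(x·I − A) (e.g. by cofactor expansion or by noting that A is similar to its Jordan form J, which has the same characteristic polynomial as A) gives
  χ_A(x) = x^3 - 9*x^2 + 27*x - 27
which factors as (x - 3)^3. The eigenvalues (with algebraic multiplicities) are λ = 3 with multiplicity 3.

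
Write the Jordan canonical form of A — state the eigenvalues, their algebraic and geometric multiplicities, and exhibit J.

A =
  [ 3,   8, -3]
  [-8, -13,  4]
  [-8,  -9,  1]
J_3(-3)

The characteristic polynomial is
  det(x·I − A) = x^3 + 9*x^2 + 27*x + 27 = (x + 3)^3

Eigenvalues and multiplicities (the geometric multiplicity of λ is n − rank(A − λI), which equals the number of Jordan blocks for λ):
  λ = -3: algebraic multiplicity = 3, geometric multiplicity = 1

Determining the block sizes for each eigenvalue:
  λ = -3: one block (gm = 1), so the single block has size am = 3 → block sizes [3]

Assembling the blocks gives a Jordan form
J =
  [-3,  1,  0]
  [ 0, -3,  1]
  [ 0,  0, -3]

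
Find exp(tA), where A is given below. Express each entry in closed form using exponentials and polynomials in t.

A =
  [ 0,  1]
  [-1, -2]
e^{tA} =
  [t*exp(-t) + exp(-t), t*exp(-t)]
  [-t*exp(-t), -t*exp(-t) + exp(-t)]

Strategy: write A = P · J · P⁻¹ where J is a Jordan canonical form, so e^{tA} = P · e^{tJ} · P⁻¹, and e^{tJ} can be computed block-by-block.

A has Jordan form
J =
  [-1,  1]
  [ 0, -1]
(up to reordering of blocks).

Per-block formulas:
  For a 2×2 Jordan block J_2(-1): exp(t · J_2(-1)) = e^(-1t)·(I + t·N), where N is the 2×2 nilpotent shift.

After assembling e^{tJ} and conjugating by P, we get:

e^{tA} =
  [t*exp(-t) + exp(-t), t*exp(-t)]
  [-t*exp(-t), -t*exp(-t) + exp(-t)]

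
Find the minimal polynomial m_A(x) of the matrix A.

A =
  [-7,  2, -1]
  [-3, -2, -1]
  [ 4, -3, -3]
x^3 + 12*x^2 + 48*x + 64

The characteristic polynomial is χ_A(x) = (x + 4)^3, so the eigenvalues are known. The minimal polynomial is
  m_A(x) = Π_λ (x − λ)^{k_λ}
where k_λ is the size of the *largest* Jordan block for λ (equivalently, the smallest k with (A − λI)^k v = 0 for every generalised eigenvector v of λ).

  λ = -4: largest Jordan block has size 3, contributing (x + 4)^3

So m_A(x) = (x + 4)^3 = x^3 + 12*x^2 + 48*x + 64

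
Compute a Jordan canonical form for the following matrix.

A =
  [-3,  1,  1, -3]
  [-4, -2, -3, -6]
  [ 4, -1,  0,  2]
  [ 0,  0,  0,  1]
J_2(-3) ⊕ J_2(1)

The characteristic polynomial is
  det(x·I − A) = x^4 + 4*x^3 - 2*x^2 - 12*x + 9 = (x - 1)^2*(x + 3)^2

Eigenvalues and multiplicities (the geometric multiplicity of λ is n − rank(A − λI), which equals the number of Jordan blocks for λ):
  λ = -3: algebraic multiplicity = 2, geometric multiplicity = 1
  λ = 1: algebraic multiplicity = 2, geometric multiplicity = 1

Determining the block sizes for each eigenvalue:
  λ = -3: one block (gm = 1), so the single block has size am = 2 → block sizes [2]
  λ = 1: one block (gm = 1), so the single block has size am = 2 → block sizes [2]

Assembling the blocks gives a Jordan form
J =
  [-3,  1, 0, 0]
  [ 0, -3, 0, 0]
  [ 0,  0, 1, 1]
  [ 0,  0, 0, 1]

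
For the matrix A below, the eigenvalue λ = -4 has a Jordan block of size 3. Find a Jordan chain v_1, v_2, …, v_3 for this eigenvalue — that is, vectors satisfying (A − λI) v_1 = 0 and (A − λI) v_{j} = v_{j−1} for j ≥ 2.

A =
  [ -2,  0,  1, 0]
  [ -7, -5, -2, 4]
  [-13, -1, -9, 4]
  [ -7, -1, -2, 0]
A Jordan chain for λ = -4 of length 3:
v_1 = (-9, -9, 18, -9)ᵀ
v_2 = (2, -7, -13, -7)ᵀ
v_3 = (1, 0, 0, 0)ᵀ

Let N = A − (-4)·I. We want v_3 with N^3 v_3 = 0 but N^2 v_3 ≠ 0; then v_{j-1} := N · v_j for j = 3, …, 2.

Pick v_3 = (1, 0, 0, 0)ᵀ.
Then v_2 = N · v_3 = (2, -7, -13, -7)ᵀ.
Then v_1 = N · v_2 = (-9, -9, 18, -9)ᵀ.

Sanity check: (A − (-4)·I) v_1 = (0, 0, 0, 0)ᵀ = 0. ✓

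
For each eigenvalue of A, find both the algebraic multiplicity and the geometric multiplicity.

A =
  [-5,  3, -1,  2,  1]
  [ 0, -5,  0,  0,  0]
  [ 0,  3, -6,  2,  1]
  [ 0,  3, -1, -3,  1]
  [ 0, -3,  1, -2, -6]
λ = -5: alg = 5, geom = 4

Step 1 — factor the characteristic polynomial to read off the algebraic multiplicities:
  χ_A(x) = (x + 5)^5

Step 2 — compute geometric multiplicities via the rank-nullity identity g(λ) = n − rank(A − λI):
  rank(A − (-5)·I) = 1, so dim ker(A − (-5)·I) = n − 1 = 4

Summary:
  λ = -5: algebraic multiplicity = 5, geometric multiplicity = 4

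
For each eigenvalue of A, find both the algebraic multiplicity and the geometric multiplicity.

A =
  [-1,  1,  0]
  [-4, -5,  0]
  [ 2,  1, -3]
λ = -3: alg = 3, geom = 2

Step 1 — factor the characteristic polynomial to read off the algebraic multiplicities:
  χ_A(x) = (x + 3)^3

Step 2 — compute geometric multiplicities via the rank-nullity identity g(λ) = n − rank(A − λI):
  rank(A − (-3)·I) = 1, so dim ker(A − (-3)·I) = n − 1 = 2

Summary:
  λ = -3: algebraic multiplicity = 3, geometric multiplicity = 2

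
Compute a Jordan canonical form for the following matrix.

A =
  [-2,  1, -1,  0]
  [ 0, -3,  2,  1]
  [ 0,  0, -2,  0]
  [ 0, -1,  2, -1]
J_3(-2) ⊕ J_1(-2)

The characteristic polynomial is
  det(x·I − A) = x^4 + 8*x^3 + 24*x^2 + 32*x + 16 = (x + 2)^4

Eigenvalues and multiplicities (the geometric multiplicity of λ is n − rank(A − λI), which equals the number of Jordan blocks for λ):
  λ = -2: algebraic multiplicity = 4, geometric multiplicity = 2

Determining the block sizes for each eigenvalue:
  λ = -2: with am = 4 and gm = 2, the partition is not yet determined (e.g. several partitions of 4 into 2 parts exist). Let N = A − (-2)·I. Computing rank(N^1) = 2, rank(N^2) = 1, rank(N^3) = 0; the number of blocks of size ≥ j is rank(N^{j−1}) − rank(N^j), giving [2, 1, 1]. So we have 1 block(s) of size 3, 1 block(s) of size 1 → block sizes [3, 1]

Assembling the blocks gives a Jordan form
J =
  [-2,  1,  0,  0]
  [ 0, -2,  1,  0]
  [ 0,  0, -2,  0]
  [ 0,  0,  0, -2]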